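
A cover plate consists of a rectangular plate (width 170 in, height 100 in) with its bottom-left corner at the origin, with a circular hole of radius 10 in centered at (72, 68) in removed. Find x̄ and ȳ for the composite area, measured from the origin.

x̄ = 85.24 in, ȳ = 49.66 in

plate: A = 170 × 100 = 17000.00, centroid at (85.00, 50.00).
hole: A = −π·10² = -314.16, centroid at (72.00, 68.00).
ΣA = 16685.84 in², ΣAx̄ = 1422380.53 in³, ΣAȳ = 828637.17 in³.
x̄ = 1422380.53/16685.84 = 85.24 in; ȳ = 828637.17/16685.84 = 49.66 in.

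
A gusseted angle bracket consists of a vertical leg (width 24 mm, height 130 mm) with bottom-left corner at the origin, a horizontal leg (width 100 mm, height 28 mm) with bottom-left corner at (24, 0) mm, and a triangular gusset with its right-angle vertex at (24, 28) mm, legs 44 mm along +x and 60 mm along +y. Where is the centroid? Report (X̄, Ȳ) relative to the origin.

X̄ = 40.84 mm, Ȳ = 42.18 mm

Part | A | x̄ᵢ | ȳᵢ | A·x̄ᵢ | A·ȳᵢ
vertical leg | 3120.00 | 12.00 | 65.00 | 37440.00 | 202800.00
horizontal leg | 2800.00 | 74.00 | 14.00 | 207200.00 | 39200.00
gusset | 1320.00 | 38.67 | 48.00 | 51040.00 | 63360.00
Σ | 7240.00 |  |  | 295680.00 | 305360.00
X̄ = 295680.00 / 7240.00 = 40.84 mm
Ȳ = 305360.00 / 7240.00 = 42.18 mm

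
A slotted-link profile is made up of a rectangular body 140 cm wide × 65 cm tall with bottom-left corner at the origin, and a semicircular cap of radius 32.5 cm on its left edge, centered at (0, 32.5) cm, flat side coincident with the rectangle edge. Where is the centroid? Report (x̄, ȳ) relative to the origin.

rectangular body: A = 140 × 65 = 9100.00, centroid at (70.00, 32.50).
semicircular end: A = ½π·32.5² = 1659.15, centroid at (-13.79, 32.50).
ΣA = 10759.15 cm², ΣAx̄ = 614114.58 cm³, ΣAȳ = 349672.49 cm³.
x̄ = 614114.58/10759.15 = 57.08 cm; ȳ = 349672.49/10759.15 = 32.50 cm.

x̄ = 57.08 cm, ȳ = 32.50 cm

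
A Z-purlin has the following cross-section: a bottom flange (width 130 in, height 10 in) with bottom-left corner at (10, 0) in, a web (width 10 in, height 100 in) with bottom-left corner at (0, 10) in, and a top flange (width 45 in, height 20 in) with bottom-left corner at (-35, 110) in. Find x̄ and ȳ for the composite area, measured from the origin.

x̄ = 28.52 in, ȳ = 54.53 in

Part | A | x̄ᵢ | ȳᵢ | A·x̄ᵢ | A·ȳᵢ
bottom flange | 1300.00 | 75.00 | 5.00 | 97500.00 | 6500.00
web | 1000.00 | 5.00 | 60.00 | 5000.00 | 60000.00
top flange | 900.00 | -12.50 | 120.00 | -11250.00 | 108000.00
Σ | 3200.00 |  |  | 91250.00 | 174500.00
x̄ = 91250.00 / 3200.00 = 28.52 in
ȳ = 174500.00 / 3200.00 = 54.53 in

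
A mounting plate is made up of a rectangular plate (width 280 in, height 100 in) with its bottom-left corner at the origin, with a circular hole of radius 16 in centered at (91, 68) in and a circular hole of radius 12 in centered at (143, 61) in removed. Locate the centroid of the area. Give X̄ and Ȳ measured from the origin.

Part | A | x̄ᵢ | ȳᵢ | A·x̄ᵢ | A·ȳᵢ
plate | 28000.00 | 140.00 | 50.00 | 3920000.00 | 1400000.00
hole 1 | -804.25 | 91.00 | 68.00 | -73186.54 | -54688.84
hole 2 | -452.39 | 143.00 | 61.00 | -64691.68 | -27595.75
Σ | 26743.36 |  |  | 3782121.78 | 1317715.41
X̄ = 3782121.78 / 26743.36 = 141.42 in
Ȳ = 1317715.41 / 26743.36 = 49.27 in

X̄ = 141.42 in, Ȳ = 49.27 in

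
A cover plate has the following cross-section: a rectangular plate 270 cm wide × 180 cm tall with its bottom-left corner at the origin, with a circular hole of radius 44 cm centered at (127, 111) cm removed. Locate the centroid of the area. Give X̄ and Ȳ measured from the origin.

Part | A | x̄ᵢ | ȳᵢ | A·x̄ᵢ | A·ȳᵢ
plate | 48600.00 | 135.00 | 90.00 | 6561000.00 | 4374000.00
hole | -6082.12 | 127.00 | 111.00 | -772429.67 | -675115.69
Σ | 42517.88 |  |  | 5788570.33 | 3698884.31
X̄ = 5788570.33 / 42517.88 = 136.14 cm
Ȳ = 3698884.31 / 42517.88 = 87.00 cm

X̄ = 136.14 cm, Ȳ = 87.00 cm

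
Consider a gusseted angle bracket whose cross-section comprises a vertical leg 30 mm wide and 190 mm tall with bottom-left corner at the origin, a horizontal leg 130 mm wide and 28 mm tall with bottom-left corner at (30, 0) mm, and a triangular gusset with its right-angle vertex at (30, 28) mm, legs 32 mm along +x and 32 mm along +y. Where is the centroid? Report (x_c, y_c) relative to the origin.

vertical leg: A = 30 × 190 = 5700.00, centroid at (15.00, 95.00).
horizontal leg: A = 130 × 28 = 3640.00, centroid at (95.00, 14.00).
gusset: A = ½·32·32 = 512.00, centroid at (40.67, 38.67).
ΣA = 9852.00 mm²
ΣAx_c = (5700.00)(15.00) + (3640.00)(95.00) + (512.00)(40.67) = 452121.33 mm³
ΣAy_c = (5700.00)(95.00) + (3640.00)(14.00) + (512.00)(38.67) = 612257.33 mm³
x_c = 452121.33 / 9852.00 = 45.89 mm
y_c = 612257.33 / 9852.00 = 62.15 mm

x_c = 45.89 mm, y_c = 62.15 mm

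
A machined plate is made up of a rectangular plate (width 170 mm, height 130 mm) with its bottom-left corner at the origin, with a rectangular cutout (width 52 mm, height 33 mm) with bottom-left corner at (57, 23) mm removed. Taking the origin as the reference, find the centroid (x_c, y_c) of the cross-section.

x_c = 85.17 mm, y_c = 67.15 mm

plate: A = 170 × 130 = 22100.00, centroid at (85.00, 65.00).
hole: A = −(52 × 33) = -1716.00, centroid at (83.00, 39.50).
ΣA = 20384.00 mm²
ΣAx_c = (22100.00)(85.00) + (-1716.00)(83.00) = 1736072.00 mm³
ΣAy_c = (22100.00)(65.00) + (-1716.00)(39.50) = 1368718.00 mm³
x_c = 1736072.00 / 20384.00 = 85.17 mm
y_c = 1368718.00 / 20384.00 = 67.15 mm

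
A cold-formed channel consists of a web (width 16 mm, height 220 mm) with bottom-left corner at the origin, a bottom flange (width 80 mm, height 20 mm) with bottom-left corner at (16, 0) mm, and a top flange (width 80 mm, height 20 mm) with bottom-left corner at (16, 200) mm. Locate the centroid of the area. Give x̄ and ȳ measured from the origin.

x̄ = 30.86 mm, ȳ = 110.00 mm

Part | A | x̄ᵢ | ȳᵢ | A·x̄ᵢ | A·ȳᵢ
web | 3520.00 | 8.00 | 110.00 | 28160.00 | 387200.00
bottom flange | 1600.00 | 56.00 | 10.00 | 89600.00 | 16000.00
top flange | 1600.00 | 56.00 | 210.00 | 89600.00 | 336000.00
Σ | 6720.00 |  |  | 207360.00 | 739200.00
x̄ = 207360.00 / 6720.00 = 30.86 mm
ȳ = 739200.00 / 6720.00 = 110.00 mm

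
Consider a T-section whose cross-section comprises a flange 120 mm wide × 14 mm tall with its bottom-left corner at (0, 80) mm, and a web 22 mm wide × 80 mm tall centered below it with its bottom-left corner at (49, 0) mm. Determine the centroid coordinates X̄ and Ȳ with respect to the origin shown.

web: A = 22 × 80 = 1760.00, centroid at (60.00, 40.00).
flange: A = 120 × 14 = 1680.00, centroid at (60.00, 87.00).
ΣA = 3440.00 mm²
ΣAX̄ = (1760.00)(60.00) + (1680.00)(60.00) = 206400.00 mm³
ΣAȲ = (1760.00)(40.00) + (1680.00)(87.00) = 216560.00 mm³
X̄ = 206400.00 / 3440.00 = 60.00 mm
Ȳ = 216560.00 / 3440.00 = 62.95 mm

X̄ = 60.00 mm, Ȳ = 62.95 mm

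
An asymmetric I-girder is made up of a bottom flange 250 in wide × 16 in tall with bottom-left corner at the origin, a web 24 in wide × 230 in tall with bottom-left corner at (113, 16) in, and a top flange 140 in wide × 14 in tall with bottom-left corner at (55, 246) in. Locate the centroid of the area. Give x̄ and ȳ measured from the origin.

bottom flange: A = 250 × 16 = 4000.00, centroid at (125.00, 8.00).
web: A = 24 × 230 = 5520.00, centroid at (125.00, 131.00).
top flange: A = 140 × 14 = 1960.00, centroid at (125.00, 253.00).
ΣA = 11480.00 in²
ΣAx̄ = (4000.00)(125.00) + (5520.00)(125.00) + (1960.00)(125.00) = 1435000.00 in³
ΣAȳ = (4000.00)(8.00) + (5520.00)(131.00) + (1960.00)(253.00) = 1251000.00 in³
x̄ = 1435000.00 / 11480.00 = 125.00 in
ȳ = 1251000.00 / 11480.00 = 108.97 in

x̄ = 125.00 in, ȳ = 108.97 in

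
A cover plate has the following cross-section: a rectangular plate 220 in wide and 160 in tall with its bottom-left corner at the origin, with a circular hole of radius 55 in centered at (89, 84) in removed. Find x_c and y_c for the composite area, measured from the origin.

Part | A | x̄ᵢ | ȳᵢ | A·x̄ᵢ | A·ȳᵢ
plate | 35200.00 | 110.00 | 80.00 | 3872000.00 | 2816000.00
hole | -9503.32 | 89.00 | 84.00 | -845795.28 | -798278.69
Σ | 25696.68 |  |  | 3026204.72 | 2017721.31
x_c = 3026204.72 / 25696.68 = 117.77 in
y_c = 2017721.31 / 25696.68 = 78.52 in

x_c = 117.77 in, y_c = 78.52 in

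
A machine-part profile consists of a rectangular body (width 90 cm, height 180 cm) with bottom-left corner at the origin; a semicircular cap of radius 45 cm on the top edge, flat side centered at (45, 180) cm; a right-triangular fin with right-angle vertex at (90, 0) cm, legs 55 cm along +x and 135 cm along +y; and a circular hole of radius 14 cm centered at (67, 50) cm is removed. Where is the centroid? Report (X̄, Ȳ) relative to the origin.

X̄ = 54.86 cm, Ȳ = 99.10 cm

rectangular body: A = 90 × 180 = 16200.00, centroid at (45.00, 90.00).
semicircular top: A = ½π·45² = 3180.86, centroid at (45.00, 199.10).
triangular fin: A = ½·55·135 = 3712.50, centroid at (108.33, 45.00).
hole: A = −π·14² = -615.75, centroid at (67.00, 50.00).
ΣA = 22477.61 cm², ΣAX̄ = 1233070.92 cm³, ΣAȲ = 2227580.15 cm³.
X̄ = 1233070.92/22477.61 = 54.86 cm; Ȳ = 2227580.15/22477.61 = 99.10 cm.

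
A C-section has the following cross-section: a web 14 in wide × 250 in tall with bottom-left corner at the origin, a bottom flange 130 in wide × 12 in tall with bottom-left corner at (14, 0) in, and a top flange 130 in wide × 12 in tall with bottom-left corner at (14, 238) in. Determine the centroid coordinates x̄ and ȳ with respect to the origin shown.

x̄ = 40.93 in, ȳ = 125.00 in

web: A = 14 × 250 = 3500.00, centroid at (7.00, 125.00).
bottom flange: A = 130 × 12 = 1560.00, centroid at (79.00, 6.00).
top flange: A = 130 × 12 = 1560.00, centroid at (79.00, 244.00).
ΣA = 6620.00 in², ΣAx̄ = 270980.00 in³, ΣAȳ = 827500.00 in³.
x̄ = 270980.00/6620.00 = 40.93 in; ȳ = 827500.00/6620.00 = 125.00 in.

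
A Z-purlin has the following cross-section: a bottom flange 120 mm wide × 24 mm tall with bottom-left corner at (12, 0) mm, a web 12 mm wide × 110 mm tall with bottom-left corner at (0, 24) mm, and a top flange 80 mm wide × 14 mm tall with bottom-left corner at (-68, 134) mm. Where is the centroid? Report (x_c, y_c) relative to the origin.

bottom flange: A = 120 × 24 = 2880.00, centroid at (72.00, 12.00).
web: A = 12 × 110 = 1320.00, centroid at (6.00, 79.00).
top flange: A = 80 × 14 = 1120.00, centroid at (-28.00, 141.00).
ΣA = 5320.00 mm², ΣAx_c = 183920.00 mm³, ΣAy_c = 296760.00 mm³.
x_c = 183920.00/5320.00 = 34.57 mm; y_c = 296760.00/5320.00 = 55.78 mm.

x_c = 34.57 mm, y_c = 55.78 mm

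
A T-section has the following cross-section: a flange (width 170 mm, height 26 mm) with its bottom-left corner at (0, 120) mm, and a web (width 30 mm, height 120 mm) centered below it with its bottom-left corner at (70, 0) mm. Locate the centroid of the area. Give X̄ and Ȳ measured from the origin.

Part | A | x̄ᵢ | ȳᵢ | A·x̄ᵢ | A·ȳᵢ
web | 3600.00 | 85.00 | 60.00 | 306000.00 | 216000.00
flange | 4420.00 | 85.00 | 133.00 | 375700.00 | 587860.00
Σ | 8020.00 |  |  | 681700.00 | 803860.00
X̄ = 681700.00 / 8020.00 = 85.00 mm
Ȳ = 803860.00 / 8020.00 = 100.23 mm

X̄ = 85.00 mm, Ȳ = 100.23 mm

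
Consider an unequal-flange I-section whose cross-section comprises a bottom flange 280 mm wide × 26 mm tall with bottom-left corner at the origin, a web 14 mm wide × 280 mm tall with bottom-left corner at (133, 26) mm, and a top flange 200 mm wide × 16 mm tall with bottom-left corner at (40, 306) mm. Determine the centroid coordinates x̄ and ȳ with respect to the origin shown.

x̄ = 140.00 mm, ȳ = 121.54 mm

Part | A | x̄ᵢ | ȳᵢ | A·x̄ᵢ | A·ȳᵢ
bottom flange | 7280.00 | 140.00 | 13.00 | 1019200.00 | 94640.00
web | 3920.00 | 140.00 | 166.00 | 548800.00 | 650720.00
top flange | 3200.00 | 140.00 | 314.00 | 448000.00 | 1004800.00
Σ | 14400.00 |  |  | 2016000.00 | 1750160.00
x̄ = 2016000.00 / 14400.00 = 140.00 mm
ȳ = 1750160.00 / 14400.00 = 121.54 mm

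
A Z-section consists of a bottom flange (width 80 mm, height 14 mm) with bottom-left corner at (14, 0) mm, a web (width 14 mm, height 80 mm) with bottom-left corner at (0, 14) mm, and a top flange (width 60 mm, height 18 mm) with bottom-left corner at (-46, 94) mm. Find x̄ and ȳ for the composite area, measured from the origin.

x̄ = 15.37 mm, ȳ = 54.08 mm

Part | A | x̄ᵢ | ȳᵢ | A·x̄ᵢ | A·ȳᵢ
bottom flange | 1120.00 | 54.00 | 7.00 | 60480.00 | 7840.00
web | 1120.00 | 7.00 | 54.00 | 7840.00 | 60480.00
top flange | 1080.00 | -16.00 | 103.00 | -17280.00 | 111240.00
Σ | 3320.00 |  |  | 51040.00 | 179560.00
x̄ = 51040.00 / 3320.00 = 15.37 mm
ȳ = 179560.00 / 3320.00 = 54.08 mm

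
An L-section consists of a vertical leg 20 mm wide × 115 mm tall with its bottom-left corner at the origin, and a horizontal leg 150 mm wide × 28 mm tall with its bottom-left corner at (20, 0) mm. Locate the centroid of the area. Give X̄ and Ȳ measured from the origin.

Part | A | x̄ᵢ | ȳᵢ | A·x̄ᵢ | A·ȳᵢ
vertical leg | 2300.00 | 10.00 | 57.50 | 23000.00 | 132250.00
horizontal leg | 4200.00 | 95.00 | 14.00 | 399000.00 | 58800.00
Σ | 6500.00 |  |  | 422000.00 | 191050.00
X̄ = 422000.00 / 6500.00 = 64.92 mm
Ȳ = 191050.00 / 6500.00 = 29.39 mm

X̄ = 64.92 mm, Ȳ = 29.39 mm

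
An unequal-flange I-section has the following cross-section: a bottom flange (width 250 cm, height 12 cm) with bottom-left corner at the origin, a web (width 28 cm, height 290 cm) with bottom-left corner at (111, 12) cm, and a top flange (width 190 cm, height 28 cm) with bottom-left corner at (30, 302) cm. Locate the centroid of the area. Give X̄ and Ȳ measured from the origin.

bottom flange: A = 250 × 12 = 3000.00, centroid at (125.00, 6.00).
web: A = 28 × 290 = 8120.00, centroid at (125.00, 157.00).
top flange: A = 190 × 28 = 5320.00, centroid at (125.00, 316.00).
ΣA = 16440.00 cm²
ΣAX̄ = (3000.00)(125.00) + (8120.00)(125.00) + (5320.00)(125.00) = 2055000.00 cm³
ΣAȲ = (3000.00)(6.00) + (8120.00)(157.00) + (5320.00)(316.00) = 2973960.00 cm³
X̄ = 2055000.00 / 16440.00 = 125.00 cm
Ȳ = 2973960.00 / 16440.00 = 180.90 cm

X̄ = 125.00 cm, Ȳ = 180.90 cm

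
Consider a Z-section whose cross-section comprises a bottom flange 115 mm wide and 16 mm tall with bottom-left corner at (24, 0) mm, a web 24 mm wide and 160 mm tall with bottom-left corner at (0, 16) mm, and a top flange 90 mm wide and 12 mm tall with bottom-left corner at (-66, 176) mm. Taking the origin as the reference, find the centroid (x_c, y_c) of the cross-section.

x_c = 25.64 mm, y_c = 85.79 mm

bottom flange: A = 115 × 16 = 1840.00, centroid at (81.50, 8.00).
web: A = 24 × 160 = 3840.00, centroid at (12.00, 96.00).
top flange: A = 90 × 12 = 1080.00, centroid at (-21.00, 182.00).
ΣA = 6760.00 mm², ΣAx_c = 173360.00 mm³, ΣAy_c = 579920.00 mm³.
x_c = 173360.00/6760.00 = 25.64 mm; y_c = 579920.00/6760.00 = 85.79 mm.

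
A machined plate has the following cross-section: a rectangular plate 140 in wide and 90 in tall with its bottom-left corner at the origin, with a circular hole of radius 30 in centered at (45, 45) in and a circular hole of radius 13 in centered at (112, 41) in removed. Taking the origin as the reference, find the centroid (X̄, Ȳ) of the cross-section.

X̄ = 75.24 in, Ȳ = 45.23 in

Part | A | x̄ᵢ | ȳᵢ | A·x̄ᵢ | A·ȳᵢ
plate | 12600.00 | 70.00 | 45.00 | 882000.00 | 567000.00
hole 1 | -2827.43 | 45.00 | 45.00 | -127234.50 | -127234.50
hole 2 | -530.93 | 112.00 | 41.00 | -59464.07 | -21768.10
Σ | 9241.64 |  |  | 695301.43 | 417997.40
X̄ = 695301.43 / 9241.64 = 75.24 in
Ȳ = 417997.40 / 9241.64 = 45.23 in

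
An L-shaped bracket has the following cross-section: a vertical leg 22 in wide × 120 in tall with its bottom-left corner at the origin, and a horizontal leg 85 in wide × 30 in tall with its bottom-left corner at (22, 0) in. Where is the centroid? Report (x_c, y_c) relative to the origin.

x_c = 37.29 in, y_c = 37.89 in

vertical leg: A = 22 × 120 = 2640.00, centroid at (11.00, 60.00).
horizontal leg: A = 85 × 30 = 2550.00, centroid at (64.50, 15.00).
ΣA = 5190.00 in², ΣAx_c = 193515.00 in³, ΣAy_c = 196650.00 in³.
x_c = 193515.00/5190.00 = 37.29 in; y_c = 196650.00/5190.00 = 37.89 in.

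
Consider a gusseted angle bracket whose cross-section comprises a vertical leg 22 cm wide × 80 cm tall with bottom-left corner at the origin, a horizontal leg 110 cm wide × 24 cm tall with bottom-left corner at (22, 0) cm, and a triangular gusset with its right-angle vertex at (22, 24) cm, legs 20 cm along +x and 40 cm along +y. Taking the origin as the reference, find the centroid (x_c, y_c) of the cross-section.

Part | A | x̄ᵢ | ȳᵢ | A·x̄ᵢ | A·ȳᵢ
vertical leg | 1760.00 | 11.00 | 40.00 | 19360.00 | 70400.00
horizontal leg | 2640.00 | 77.00 | 12.00 | 203280.00 | 31680.00
gusset | 400.00 | 28.67 | 37.33 | 11466.67 | 14933.33
Σ | 4800.00 |  |  | 234106.67 | 117013.33
x_c = 234106.67 / 4800.00 = 48.77 cm
y_c = 117013.33 / 4800.00 = 24.38 cm

x_c = 48.77 cm, y_c = 24.38 cm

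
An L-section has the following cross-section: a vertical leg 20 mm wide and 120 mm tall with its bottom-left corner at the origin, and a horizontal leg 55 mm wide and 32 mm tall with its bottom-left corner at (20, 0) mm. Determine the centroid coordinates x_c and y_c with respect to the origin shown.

Part | A | x̄ᵢ | ȳᵢ | A·x̄ᵢ | A·ȳᵢ
vertical leg | 2400.00 | 10.00 | 60.00 | 24000.00 | 144000.00
horizontal leg | 1760.00 | 47.50 | 16.00 | 83600.00 | 28160.00
Σ | 4160.00 |  |  | 107600.00 | 172160.00
x_c = 107600.00 / 4160.00 = 25.87 mm
y_c = 172160.00 / 4160.00 = 41.38 mm

x_c = 25.87 mm, y_c = 41.38 mm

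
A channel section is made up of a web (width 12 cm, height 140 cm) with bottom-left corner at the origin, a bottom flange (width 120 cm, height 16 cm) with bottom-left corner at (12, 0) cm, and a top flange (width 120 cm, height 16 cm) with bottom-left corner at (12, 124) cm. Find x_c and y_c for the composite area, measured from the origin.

x_c = 51.91 cm, y_c = 70.00 cm

Part | A | x̄ᵢ | ȳᵢ | A·x̄ᵢ | A·ȳᵢ
web | 1680.00 | 6.00 | 70.00 | 10080.00 | 117600.00
bottom flange | 1920.00 | 72.00 | 8.00 | 138240.00 | 15360.00
top flange | 1920.00 | 72.00 | 132.00 | 138240.00 | 253440.00
Σ | 5520.00 |  |  | 286560.00 | 386400.00
x_c = 286560.00 / 5520.00 = 51.91 cm
y_c = 386400.00 / 5520.00 = 70.00 cm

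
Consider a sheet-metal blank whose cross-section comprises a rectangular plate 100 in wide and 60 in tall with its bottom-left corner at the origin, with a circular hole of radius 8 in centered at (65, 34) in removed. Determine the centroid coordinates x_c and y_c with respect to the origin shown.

plate: A = 100 × 60 = 6000.00, centroid at (50.00, 30.00).
hole: A = −π·8² = -201.06, centroid at (65.00, 34.00).
ΣA = 5798.94 in²
ΣAx_c = (6000.00)(50.00) + (-201.06)(65.00) = 286930.97 in³
ΣAy_c = (6000.00)(30.00) + (-201.06)(34.00) = 173163.89 in³
x_c = 286930.97 / 5798.94 = 49.48 in
y_c = 173163.89 / 5798.94 = 29.86 in

x_c = 49.48 in, y_c = 29.86 in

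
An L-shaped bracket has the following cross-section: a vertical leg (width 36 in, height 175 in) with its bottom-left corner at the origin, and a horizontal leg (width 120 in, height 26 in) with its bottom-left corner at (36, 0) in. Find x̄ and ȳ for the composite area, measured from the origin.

x̄ = 43.83 in, ȳ = 62.82 in

Part | A | x̄ᵢ | ȳᵢ | A·x̄ᵢ | A·ȳᵢ
vertical leg | 6300.00 | 18.00 | 87.50 | 113400.00 | 551250.00
horizontal leg | 3120.00 | 96.00 | 13.00 | 299520.00 | 40560.00
Σ | 9420.00 |  |  | 412920.00 | 591810.00
x̄ = 412920.00 / 9420.00 = 43.83 in
ȳ = 591810.00 / 9420.00 = 62.82 in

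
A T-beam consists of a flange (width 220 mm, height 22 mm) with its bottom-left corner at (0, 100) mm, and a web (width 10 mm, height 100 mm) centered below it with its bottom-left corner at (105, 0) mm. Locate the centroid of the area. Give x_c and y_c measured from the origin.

web: A = 10 × 100 = 1000.00, centroid at (110.00, 50.00).
flange: A = 220 × 22 = 4840.00, centroid at (110.00, 111.00).
ΣA = 5840.00 mm², ΣAx_c = 642400.00 mm³, ΣAy_c = 587240.00 mm³.
x_c = 642400.00/5840.00 = 110.00 mm; y_c = 587240.00/5840.00 = 100.55 mm.

x_c = 110.00 mm, y_c = 100.55 mm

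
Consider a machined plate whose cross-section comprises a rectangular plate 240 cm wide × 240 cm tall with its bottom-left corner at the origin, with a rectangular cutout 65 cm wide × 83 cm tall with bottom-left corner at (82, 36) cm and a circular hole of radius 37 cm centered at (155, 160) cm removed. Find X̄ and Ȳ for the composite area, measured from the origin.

plate: A = 240 × 240 = 57600.00, centroid at (120.00, 120.00).
hole 1: A = −(65 × 83) = -5395.00, centroid at (114.50, 77.50).
hole 2: A = −π·37² = -4300.84, centroid at (155.00, 160.00).
ΣA = 47904.16 cm²
ΣAX̄ = (57600.00)(120.00) + (-5395.00)(114.50) + (-4300.84)(155.00) = 5627642.25 cm³
ΣAȲ = (57600.00)(120.00) + (-5395.00)(77.50) + (-4300.84)(160.00) = 5805753.05 cm³
X̄ = 5627642.25 / 47904.16 = 117.48 cm
Ȳ = 5805753.05 / 47904.16 = 121.20 cm

X̄ = 117.48 cm, Ȳ = 121.20 cm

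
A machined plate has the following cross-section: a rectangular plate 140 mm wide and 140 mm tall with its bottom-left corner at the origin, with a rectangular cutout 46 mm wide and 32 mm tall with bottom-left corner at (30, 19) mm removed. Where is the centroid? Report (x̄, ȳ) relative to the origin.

plate: A = 140 × 140 = 19600.00, centroid at (70.00, 70.00).
hole: A = −(46 × 32) = -1472.00, centroid at (53.00, 35.00).
ΣA = 18128.00 mm², ΣAx̄ = 1293984.00 mm³, ΣAȳ = 1320480.00 mm³.
x̄ = 1293984.00/18128.00 = 71.38 mm; ȳ = 1320480.00/18128.00 = 72.84 mm.

x̄ = 71.38 mm, ȳ = 72.84 mm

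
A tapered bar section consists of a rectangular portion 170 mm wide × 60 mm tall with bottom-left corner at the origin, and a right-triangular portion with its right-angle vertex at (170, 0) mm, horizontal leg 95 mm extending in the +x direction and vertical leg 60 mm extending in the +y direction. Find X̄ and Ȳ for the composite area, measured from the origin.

X̄ = 110.48 mm, Ȳ = 27.82 mm

Part | A | x̄ᵢ | ȳᵢ | A·x̄ᵢ | A·ȳᵢ
rectangular portion | 10200.00 | 85.00 | 30.00 | 867000.00 | 306000.00
triangular portion | 2850.00 | 201.67 | 20.00 | 574750.00 | 57000.00
Σ | 13050.00 |  |  | 1441750.00 | 363000.00
X̄ = 1441750.00 / 13050.00 = 110.48 mm
Ȳ = 363000.00 / 13050.00 = 27.82 mm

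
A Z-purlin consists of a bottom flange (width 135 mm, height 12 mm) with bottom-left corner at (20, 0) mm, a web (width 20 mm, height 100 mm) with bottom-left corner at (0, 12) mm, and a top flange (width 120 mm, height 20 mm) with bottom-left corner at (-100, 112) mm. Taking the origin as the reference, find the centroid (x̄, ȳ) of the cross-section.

x̄ = 10.92 mm, ȳ = 70.85 mm

Part | A | x̄ᵢ | ȳᵢ | A·x̄ᵢ | A·ȳᵢ
bottom flange | 1620.00 | 87.50 | 6.00 | 141750.00 | 9720.00
web | 2000.00 | 10.00 | 62.00 | 20000.00 | 124000.00
top flange | 2400.00 | -40.00 | 122.00 | -96000.00 | 292800.00
Σ | 6020.00 |  |  | 65750.00 | 426520.00
x̄ = 65750.00 / 6020.00 = 10.92 mm
ȳ = 426520.00 / 6020.00 = 70.85 mm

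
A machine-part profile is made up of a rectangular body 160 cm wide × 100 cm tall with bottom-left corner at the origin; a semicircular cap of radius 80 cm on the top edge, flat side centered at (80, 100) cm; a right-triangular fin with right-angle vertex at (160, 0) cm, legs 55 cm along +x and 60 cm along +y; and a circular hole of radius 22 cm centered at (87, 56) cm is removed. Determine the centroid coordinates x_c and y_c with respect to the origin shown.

x_c = 85.79 cm, y_c = 80.00 cm

Part | A | x̄ᵢ | ȳᵢ | A·x̄ᵢ | A·ȳᵢ
rectangular body | 16000.00 | 80.00 | 50.00 | 1280000.00 | 800000.00
semicircular top | 10053.10 | 80.00 | 133.95 | 804247.72 | 1346642.98
triangular fin | 1650.00 | 178.33 | 20.00 | 294250.00 | 33000.00
hole | -1520.53 | 87.00 | 56.00 | -132286.18 | -85149.73
Σ | 26182.57 |  |  | 2246211.54 | 2094493.26
x_c = 2246211.54 / 26182.57 = 85.79 cm
y_c = 2094493.26 / 26182.57 = 80.00 cm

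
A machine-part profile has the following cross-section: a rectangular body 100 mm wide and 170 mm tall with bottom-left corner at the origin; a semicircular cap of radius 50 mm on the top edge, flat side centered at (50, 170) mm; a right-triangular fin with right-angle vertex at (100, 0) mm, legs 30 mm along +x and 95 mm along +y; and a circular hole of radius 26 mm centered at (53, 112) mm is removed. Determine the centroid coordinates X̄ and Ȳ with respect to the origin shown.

X̄ = 53.91 mm, Ȳ = 99.03 mm

Part | A | x̄ᵢ | ȳᵢ | A·x̄ᵢ | A·ȳᵢ
rectangular body | 17000.00 | 50.00 | 85.00 | 850000.00 | 1445000.00
semicircular top | 3926.99 | 50.00 | 191.22 | 196349.54 | 750921.77
triangular fin | 1425.00 | 110.00 | 31.67 | 156750.00 | 45125.00
hole | -2123.72 | 53.00 | 112.00 | -112556.98 | -237856.26
Σ | 20228.27 |  |  | 1090542.56 | 2003190.51
X̄ = 1090542.56 / 20228.27 = 53.91 mm
Ȳ = 2003190.51 / 20228.27 = 99.03 mm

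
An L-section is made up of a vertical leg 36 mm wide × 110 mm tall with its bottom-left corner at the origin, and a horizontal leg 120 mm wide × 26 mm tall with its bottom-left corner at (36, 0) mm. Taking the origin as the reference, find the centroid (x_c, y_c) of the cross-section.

x_c = 52.37 mm, y_c = 36.49 mm

Part | A | x̄ᵢ | ȳᵢ | A·x̄ᵢ | A·ȳᵢ
vertical leg | 3960.00 | 18.00 | 55.00 | 71280.00 | 217800.00
horizontal leg | 3120.00 | 96.00 | 13.00 | 299520.00 | 40560.00
Σ | 7080.00 |  |  | 370800.00 | 258360.00
x_c = 370800.00 / 7080.00 = 52.37 mm
y_c = 258360.00 / 7080.00 = 36.49 mm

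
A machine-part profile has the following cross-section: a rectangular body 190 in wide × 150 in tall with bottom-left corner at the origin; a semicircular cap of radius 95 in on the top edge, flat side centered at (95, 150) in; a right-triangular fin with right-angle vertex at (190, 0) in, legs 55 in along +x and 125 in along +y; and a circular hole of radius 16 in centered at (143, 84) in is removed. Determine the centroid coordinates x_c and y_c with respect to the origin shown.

x_c = 102.75 in, y_c = 108.39 in

rectangular body: A = 190 × 150 = 28500.00, centroid at (95.00, 75.00).
semicircular top: A = ½π·95² = 14176.44, centroid at (95.00, 190.32).
triangular fin: A = ½·55·125 = 3437.50, centroid at (208.33, 41.67).
hole: A = −π·16² = -804.25, centroid at (143.00, 84.00).
ΣA = 45309.69 in², ΣAx_c = 4655399.91 in³, ΣAy_c = 4911221.22 in³.
x_c = 4655399.91/45309.69 = 102.75 in; y_c = 4911221.22/45309.69 = 108.39 in.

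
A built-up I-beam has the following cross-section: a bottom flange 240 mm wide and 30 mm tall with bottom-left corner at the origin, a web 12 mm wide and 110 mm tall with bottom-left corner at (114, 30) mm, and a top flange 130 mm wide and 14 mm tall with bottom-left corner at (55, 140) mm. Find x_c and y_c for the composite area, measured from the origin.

bottom flange: A = 240 × 30 = 7200.00, centroid at (120.00, 15.00).
web: A = 12 × 110 = 1320.00, centroid at (120.00, 85.00).
top flange: A = 130 × 14 = 1820.00, centroid at (120.00, 147.00).
ΣA = 10340.00 mm²
ΣAx_c = (7200.00)(120.00) + (1320.00)(120.00) + (1820.00)(120.00) = 1240800.00 mm³
ΣAy_c = (7200.00)(15.00) + (1320.00)(85.00) + (1820.00)(147.00) = 487740.00 mm³
x_c = 1240800.00 / 10340.00 = 120.00 mm
y_c = 487740.00 / 10340.00 = 47.17 mm

x_c = 120.00 mm, y_c = 47.17 mm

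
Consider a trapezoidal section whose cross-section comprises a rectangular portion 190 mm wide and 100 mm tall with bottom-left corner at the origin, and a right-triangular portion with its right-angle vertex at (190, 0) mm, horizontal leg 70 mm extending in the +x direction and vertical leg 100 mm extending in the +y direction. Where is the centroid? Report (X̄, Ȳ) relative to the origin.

X̄ = 113.41 mm, Ȳ = 47.41 mm

rectangular portion: A = 190 × 100 = 19000.00, centroid at (95.00, 50.00).
triangular portion: A = ½·70·100 = 3500.00, centroid at (213.33, 33.33).
ΣA = 22500.00 mm²
ΣAX̄ = (19000.00)(95.00) + (3500.00)(213.33) = 2551666.67 mm³
ΣAȲ = (19000.00)(50.00) + (3500.00)(33.33) = 1066666.67 mm³
X̄ = 2551666.67 / 22500.00 = 113.41 mm
Ȳ = 1066666.67 / 22500.00 = 47.41 mm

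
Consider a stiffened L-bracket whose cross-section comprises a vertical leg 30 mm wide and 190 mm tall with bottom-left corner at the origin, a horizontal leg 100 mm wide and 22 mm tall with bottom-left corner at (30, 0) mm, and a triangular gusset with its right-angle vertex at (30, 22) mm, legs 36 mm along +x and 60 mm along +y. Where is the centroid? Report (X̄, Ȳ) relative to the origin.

vertical leg: A = 30 × 190 = 5700.00, centroid at (15.00, 95.00).
horizontal leg: A = 100 × 22 = 2200.00, centroid at (80.00, 11.00).
gusset: A = ½·36·60 = 1080.00, centroid at (42.00, 42.00).
ΣA = 8980.00 mm²
ΣAX̄ = (5700.00)(15.00) + (2200.00)(80.00) + (1080.00)(42.00) = 306860.00 mm³
ΣAȲ = (5700.00)(95.00) + (2200.00)(11.00) + (1080.00)(42.00) = 611060.00 mm³
X̄ = 306860.00 / 8980.00 = 34.17 mm
Ȳ = 611060.00 / 8980.00 = 68.05 mm

X̄ = 34.17 mm, Ȳ = 68.05 mm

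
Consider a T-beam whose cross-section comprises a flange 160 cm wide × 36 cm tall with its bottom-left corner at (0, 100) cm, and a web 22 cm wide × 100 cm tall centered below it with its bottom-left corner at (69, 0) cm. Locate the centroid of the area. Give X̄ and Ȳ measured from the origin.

X̄ = 80.00 cm, Ȳ = 99.21 cm

web: A = 22 × 100 = 2200.00, centroid at (80.00, 50.00).
flange: A = 160 × 36 = 5760.00, centroid at (80.00, 118.00).
ΣA = 7960.00 cm²
ΣAX̄ = (2200.00)(80.00) + (5760.00)(80.00) = 636800.00 cm³
ΣAȲ = (2200.00)(50.00) + (5760.00)(118.00) = 789680.00 cm³
X̄ = 636800.00 / 7960.00 = 80.00 cm
Ȳ = 789680.00 / 7960.00 = 99.21 cm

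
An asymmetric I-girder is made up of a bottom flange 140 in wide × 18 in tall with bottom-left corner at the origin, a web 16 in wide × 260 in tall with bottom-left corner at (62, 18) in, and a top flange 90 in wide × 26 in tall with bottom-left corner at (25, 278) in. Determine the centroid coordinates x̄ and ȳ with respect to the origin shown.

bottom flange: A = 140 × 18 = 2520.00, centroid at (70.00, 9.00).
web: A = 16 × 260 = 4160.00, centroid at (70.00, 148.00).
top flange: A = 90 × 26 = 2340.00, centroid at (70.00, 291.00).
ΣA = 9020.00 in², ΣAx̄ = 631400.00 in³, ΣAȳ = 1319300.00 in³.
x̄ = 631400.00/9020.00 = 70.00 in; ȳ = 1319300.00/9020.00 = 146.26 in.

x̄ = 70.00 in, ȳ = 146.26 in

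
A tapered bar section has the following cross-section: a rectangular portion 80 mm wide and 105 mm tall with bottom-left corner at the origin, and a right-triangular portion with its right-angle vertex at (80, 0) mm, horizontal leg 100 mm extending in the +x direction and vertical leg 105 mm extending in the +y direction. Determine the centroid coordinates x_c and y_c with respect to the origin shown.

x_c = 68.21 mm, y_c = 45.77 mm

Part | A | x̄ᵢ | ȳᵢ | A·x̄ᵢ | A·ȳᵢ
rectangular portion | 8400.00 | 40.00 | 52.50 | 336000.00 | 441000.00
triangular portion | 5250.00 | 113.33 | 35.00 | 595000.00 | 183750.00
Σ | 13650.00 |  |  | 931000.00 | 624750.00
x_c = 931000.00 / 13650.00 = 68.21 mm
y_c = 624750.00 / 13650.00 = 45.77 mm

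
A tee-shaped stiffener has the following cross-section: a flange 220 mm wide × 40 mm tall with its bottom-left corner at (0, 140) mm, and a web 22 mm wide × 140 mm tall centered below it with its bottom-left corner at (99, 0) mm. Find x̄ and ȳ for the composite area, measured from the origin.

x̄ = 110.00 mm, ȳ = 136.67 mm

web: A = 22 × 140 = 3080.00, centroid at (110.00, 70.00).
flange: A = 220 × 40 = 8800.00, centroid at (110.00, 160.00).
ΣA = 11880.00 mm²
ΣAx̄ = (3080.00)(110.00) + (8800.00)(110.00) = 1306800.00 mm³
ΣAȳ = (3080.00)(70.00) + (8800.00)(160.00) = 1623600.00 mm³
x̄ = 1306800.00 / 11880.00 = 110.00 mm
ȳ = 1623600.00 / 11880.00 = 136.67 mm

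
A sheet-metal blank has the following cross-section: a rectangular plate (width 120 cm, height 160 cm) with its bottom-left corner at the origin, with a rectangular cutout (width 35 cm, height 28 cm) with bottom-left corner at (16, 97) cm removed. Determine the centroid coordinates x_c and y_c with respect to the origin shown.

Part | A | x̄ᵢ | ȳᵢ | A·x̄ᵢ | A·ȳᵢ
plate | 19200.00 | 60.00 | 80.00 | 1152000.00 | 1536000.00
hole | -980.00 | 33.50 | 111.00 | -32830.00 | -108780.00
Σ | 18220.00 |  |  | 1119170.00 | 1427220.00
x_c = 1119170.00 / 18220.00 = 61.43 cm
y_c = 1427220.00 / 18220.00 = 78.33 cm

x_c = 61.43 cm, y_c = 78.33 cm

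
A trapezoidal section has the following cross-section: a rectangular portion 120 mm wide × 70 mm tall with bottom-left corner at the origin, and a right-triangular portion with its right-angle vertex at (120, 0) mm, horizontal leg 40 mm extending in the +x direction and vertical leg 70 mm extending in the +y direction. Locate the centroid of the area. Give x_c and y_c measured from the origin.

x_c = 70.48 mm, y_c = 33.33 mm

rectangular portion: A = 120 × 70 = 8400.00, centroid at (60.00, 35.00).
triangular portion: A = ½·40·70 = 1400.00, centroid at (133.33, 23.33).
ΣA = 9800.00 mm², ΣAx_c = 690666.67 mm³, ΣAy_c = 326666.67 mm³.
x_c = 690666.67/9800.00 = 70.48 mm; y_c = 326666.67/9800.00 = 33.33 mm.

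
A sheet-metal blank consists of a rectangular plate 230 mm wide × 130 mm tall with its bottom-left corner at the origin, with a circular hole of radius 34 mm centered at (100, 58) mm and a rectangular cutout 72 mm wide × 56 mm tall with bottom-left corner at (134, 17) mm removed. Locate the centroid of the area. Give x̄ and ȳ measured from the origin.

plate: A = 230 × 130 = 29900.00, centroid at (115.00, 65.00).
hole 1: A = −π·34² = -3631.68, centroid at (100.00, 58.00).
hole 2: A = −(72 × 56) = -4032.00, centroid at (170.00, 45.00).
ΣA = 22236.32 mm²
ΣAx̄ = (29900.00)(115.00) + (-3631.68)(100.00) + (-4032.00)(170.00) = 2389891.89 mm³
ΣAȳ = (29900.00)(65.00) + (-3631.68)(58.00) + (-4032.00)(45.00) = 1551422.50 mm³
x̄ = 2389891.89 / 22236.32 = 107.48 mm
ȳ = 1551422.50 / 22236.32 = 69.77 mm

x̄ = 107.48 mm, ȳ = 69.77 mm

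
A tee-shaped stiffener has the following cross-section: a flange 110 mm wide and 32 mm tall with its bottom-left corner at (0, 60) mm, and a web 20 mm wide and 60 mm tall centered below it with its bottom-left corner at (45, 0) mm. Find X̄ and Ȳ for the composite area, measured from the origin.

X̄ = 55.00 mm, Ȳ = 64.31 mm

web: A = 20 × 60 = 1200.00, centroid at (55.00, 30.00).
flange: A = 110 × 32 = 3520.00, centroid at (55.00, 76.00).
ΣA = 4720.00 mm², ΣAX̄ = 259600.00 mm³, ΣAȲ = 303520.00 mm³.
X̄ = 259600.00/4720.00 = 55.00 mm; Ȳ = 303520.00/4720.00 = 64.31 mm.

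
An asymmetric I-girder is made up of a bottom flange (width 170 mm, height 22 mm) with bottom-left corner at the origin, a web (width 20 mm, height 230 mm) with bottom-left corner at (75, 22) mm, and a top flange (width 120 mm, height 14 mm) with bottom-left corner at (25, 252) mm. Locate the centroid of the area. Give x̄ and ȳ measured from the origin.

x̄ = 85.00 mm, ȳ = 110.43 mm

bottom flange: A = 170 × 22 = 3740.00, centroid at (85.00, 11.00).
web: A = 20 × 230 = 4600.00, centroid at (85.00, 137.00).
top flange: A = 120 × 14 = 1680.00, centroid at (85.00, 259.00).
ΣA = 10020.00 mm²
ΣAx̄ = (3740.00)(85.00) + (4600.00)(85.00) + (1680.00)(85.00) = 851700.00 mm³
ΣAȳ = (3740.00)(11.00) + (4600.00)(137.00) + (1680.00)(259.00) = 1106460.00 mm³
x̄ = 851700.00 / 10020.00 = 85.00 mm
ȳ = 1106460.00 / 10020.00 = 110.43 mm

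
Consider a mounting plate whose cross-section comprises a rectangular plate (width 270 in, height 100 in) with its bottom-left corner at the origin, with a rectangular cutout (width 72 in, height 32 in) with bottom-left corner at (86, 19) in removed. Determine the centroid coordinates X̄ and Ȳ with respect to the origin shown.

X̄ = 136.21 in, Ȳ = 51.40 in

plate: A = 270 × 100 = 27000.00, centroid at (135.00, 50.00).
hole: A = −(72 × 32) = -2304.00, centroid at (122.00, 35.00).
ΣA = 24696.00 in², ΣAX̄ = 3363912.00 in³, ΣAȲ = 1269360.00 in³.
X̄ = 3363912.00/24696.00 = 136.21 in; Ȳ = 1269360.00/24696.00 = 51.40 in.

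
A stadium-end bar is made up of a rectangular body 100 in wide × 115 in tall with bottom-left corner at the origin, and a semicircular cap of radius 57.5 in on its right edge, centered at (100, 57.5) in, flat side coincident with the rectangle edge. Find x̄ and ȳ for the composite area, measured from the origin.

rectangular body: A = 100 × 115 = 11500.00, centroid at (50.00, 57.50).
semicircular end: A = ½π·57.5² = 5193.45, centroid at (124.40, 57.50).
ΣA = 16693.45 in²
ΣAx̄ = (11500.00)(50.00) + (5193.45)(124.40) = 1221084.12 in³
ΣAȳ = (11500.00)(57.50) + (5193.45)(57.50) = 959873.11 in³
x̄ = 1221084.12 / 16693.45 = 73.15 in
ȳ = 959873.11 / 16693.45 = 57.50 in

x̄ = 73.15 in, ȳ = 57.50 in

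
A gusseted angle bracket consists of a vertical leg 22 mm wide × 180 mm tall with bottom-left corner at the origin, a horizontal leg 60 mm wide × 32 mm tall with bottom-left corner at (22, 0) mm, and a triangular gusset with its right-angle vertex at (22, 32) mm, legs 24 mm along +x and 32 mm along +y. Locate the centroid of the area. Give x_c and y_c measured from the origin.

vertical leg: A = 22 × 180 = 3960.00, centroid at (11.00, 90.00).
horizontal leg: A = 60 × 32 = 1920.00, centroid at (52.00, 16.00).
gusset: A = ½·24·32 = 384.00, centroid at (30.00, 42.67).
ΣA = 6264.00 mm²
ΣAx_c = (3960.00)(11.00) + (1920.00)(52.00) + (384.00)(30.00) = 154920.00 mm³
ΣAy_c = (3960.00)(90.00) + (1920.00)(16.00) + (384.00)(42.67) = 403504.00 mm³
x_c = 154920.00 / 6264.00 = 24.73 mm
y_c = 403504.00 / 6264.00 = 64.42 mm

x_c = 24.73 mm, y_c = 64.42 mm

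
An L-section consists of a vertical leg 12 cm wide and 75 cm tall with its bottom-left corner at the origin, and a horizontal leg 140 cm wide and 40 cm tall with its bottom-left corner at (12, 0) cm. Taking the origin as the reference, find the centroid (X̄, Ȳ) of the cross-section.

X̄ = 71.48 cm, Ȳ = 22.42 cm

Part | A | x̄ᵢ | ȳᵢ | A·x̄ᵢ | A·ȳᵢ
vertical leg | 900.00 | 6.00 | 37.50 | 5400.00 | 33750.00
horizontal leg | 5600.00 | 82.00 | 20.00 | 459200.00 | 112000.00
Σ | 6500.00 |  |  | 464600.00 | 145750.00
X̄ = 464600.00 / 6500.00 = 71.48 cm
Ȳ = 145750.00 / 6500.00 = 22.42 cm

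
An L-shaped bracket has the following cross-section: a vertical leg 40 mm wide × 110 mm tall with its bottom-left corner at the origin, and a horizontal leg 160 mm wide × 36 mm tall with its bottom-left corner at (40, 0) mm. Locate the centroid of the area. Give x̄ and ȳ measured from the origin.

Part | A | x̄ᵢ | ȳᵢ | A·x̄ᵢ | A·ȳᵢ
vertical leg | 4400.00 | 20.00 | 55.00 | 88000.00 | 242000.00
horizontal leg | 5760.00 | 120.00 | 18.00 | 691200.00 | 103680.00
Σ | 10160.00 |  |  | 779200.00 | 345680.00
x̄ = 779200.00 / 10160.00 = 76.69 mm
ȳ = 345680.00 / 10160.00 = 34.02 mm

x̄ = 76.69 mm, ȳ = 34.02 mm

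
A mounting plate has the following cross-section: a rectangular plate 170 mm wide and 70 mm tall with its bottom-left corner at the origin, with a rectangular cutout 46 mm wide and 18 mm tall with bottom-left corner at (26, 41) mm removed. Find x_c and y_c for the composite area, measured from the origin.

x_c = 87.69 mm, y_c = 33.88 mm

plate: A = 170 × 70 = 11900.00, centroid at (85.00, 35.00).
hole: A = −(46 × 18) = -828.00, centroid at (49.00, 50.00).
ΣA = 11072.00 mm², ΣAx_c = 970928.00 mm³, ΣAy_c = 375100.00 mm³.
x_c = 970928.00/11072.00 = 87.69 mm; y_c = 375100.00/11072.00 = 33.88 mm.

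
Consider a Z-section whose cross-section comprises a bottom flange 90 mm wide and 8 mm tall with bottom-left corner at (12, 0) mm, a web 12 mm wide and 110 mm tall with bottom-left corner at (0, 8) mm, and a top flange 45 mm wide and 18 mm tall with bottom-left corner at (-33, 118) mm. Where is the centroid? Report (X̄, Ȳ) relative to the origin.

bottom flange: A = 90 × 8 = 720.00, centroid at (57.00, 4.00).
web: A = 12 × 110 = 1320.00, centroid at (6.00, 63.00).
top flange: A = 45 × 18 = 810.00, centroid at (-10.50, 127.00).
ΣA = 2850.00 mm², ΣAX̄ = 40455.00 mm³, ΣAȲ = 188910.00 mm³.
X̄ = 40455.00/2850.00 = 14.19 mm; Ȳ = 188910.00/2850.00 = 66.28 mm.

X̄ = 14.19 mm, Ȳ = 66.28 mm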